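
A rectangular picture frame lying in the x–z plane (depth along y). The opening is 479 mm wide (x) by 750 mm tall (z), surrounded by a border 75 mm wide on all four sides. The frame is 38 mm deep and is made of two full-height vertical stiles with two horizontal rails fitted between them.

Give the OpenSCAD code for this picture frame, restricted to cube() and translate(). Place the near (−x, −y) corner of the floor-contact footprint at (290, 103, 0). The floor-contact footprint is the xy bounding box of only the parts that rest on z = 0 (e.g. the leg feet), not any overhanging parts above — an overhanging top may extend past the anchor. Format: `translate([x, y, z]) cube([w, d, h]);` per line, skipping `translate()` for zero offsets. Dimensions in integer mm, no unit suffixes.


translate([290, 103, 0]) cube([75, 38, 900]);
translate([844, 103, 0]) cube([75, 38, 900]);
translate([365, 103, 0]) cube([479, 38, 75]);
translate([365, 103, 825]) cube([479, 38, 75]);


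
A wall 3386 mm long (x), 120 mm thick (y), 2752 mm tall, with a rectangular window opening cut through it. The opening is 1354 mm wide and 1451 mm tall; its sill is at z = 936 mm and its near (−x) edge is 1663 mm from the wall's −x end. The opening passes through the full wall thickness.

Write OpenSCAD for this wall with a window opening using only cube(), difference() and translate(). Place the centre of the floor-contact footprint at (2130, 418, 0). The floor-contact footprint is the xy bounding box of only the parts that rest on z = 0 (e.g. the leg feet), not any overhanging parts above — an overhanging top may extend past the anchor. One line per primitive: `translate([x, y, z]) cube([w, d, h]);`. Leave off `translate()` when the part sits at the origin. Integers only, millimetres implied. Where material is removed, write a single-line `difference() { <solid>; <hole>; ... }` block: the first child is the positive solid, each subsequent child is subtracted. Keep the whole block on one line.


difference() { translate([437, 358, 0]) cube([3386, 120, 2752]); translate([2100, 358, 936]) cube([1354, 120, 1451]); }


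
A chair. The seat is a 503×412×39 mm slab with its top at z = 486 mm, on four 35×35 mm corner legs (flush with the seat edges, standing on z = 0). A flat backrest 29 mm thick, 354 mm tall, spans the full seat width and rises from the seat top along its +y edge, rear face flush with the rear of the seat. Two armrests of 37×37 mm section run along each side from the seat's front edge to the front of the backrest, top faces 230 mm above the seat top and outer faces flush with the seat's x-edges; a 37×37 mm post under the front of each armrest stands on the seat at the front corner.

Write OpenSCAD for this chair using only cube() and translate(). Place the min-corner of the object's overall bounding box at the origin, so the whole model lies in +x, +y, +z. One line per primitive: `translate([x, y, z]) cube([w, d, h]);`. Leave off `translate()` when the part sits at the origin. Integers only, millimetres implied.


translate([0, 0, 447]) cube([503, 412, 39]);
cube([35, 35, 447]);
translate([468, 0, 0]) cube([35, 35, 447]);
translate([0, 377, 0]) cube([35, 35, 447]);
translate([468, 377, 0]) cube([35, 35, 447]);
translate([0, 383, 486]) cube([503, 29, 354]);
translate([0, 0, 679]) cube([37, 383, 37]);
translate([466, 0, 679]) cube([37, 383, 37]);
translate([0, 0, 486]) cube([37, 37, 193]);
translate([466, 0, 486]) cube([37, 37, 193]);


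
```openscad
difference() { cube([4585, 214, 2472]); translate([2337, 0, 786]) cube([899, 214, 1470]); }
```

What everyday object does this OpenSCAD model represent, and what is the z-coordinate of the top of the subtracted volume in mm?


A wall with a window opening. The window head height is 2256 mm.

A wall with a rectangular opening subtracted — a window. Sill at z = 786, opening 1470 mm tall, so the head is at 786 + 1470 = 2256 mm.


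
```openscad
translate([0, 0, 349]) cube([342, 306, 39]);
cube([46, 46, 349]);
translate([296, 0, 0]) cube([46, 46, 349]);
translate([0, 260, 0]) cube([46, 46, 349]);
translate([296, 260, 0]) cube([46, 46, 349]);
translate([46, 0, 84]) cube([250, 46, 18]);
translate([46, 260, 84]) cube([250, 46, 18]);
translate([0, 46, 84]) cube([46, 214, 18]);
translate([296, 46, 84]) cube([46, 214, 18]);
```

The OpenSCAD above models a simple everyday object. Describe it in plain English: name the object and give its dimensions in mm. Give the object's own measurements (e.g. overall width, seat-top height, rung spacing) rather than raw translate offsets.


A four-legged stool. The seat is a 342×306×39 mm slab whose top surface is at z = 388 mm; four square legs, each 46×46 mm in cross-section, run from the floor (z = 0) to the underside of the seat, each flush with a corner of the seat. Four stretchers, 46 mm wide and 18 mm tall, connect adjacent legs with their undersides at z = 84 mm, each running between the inner faces of the legs it joins and aligned with the legs' outer faces on the other axis.


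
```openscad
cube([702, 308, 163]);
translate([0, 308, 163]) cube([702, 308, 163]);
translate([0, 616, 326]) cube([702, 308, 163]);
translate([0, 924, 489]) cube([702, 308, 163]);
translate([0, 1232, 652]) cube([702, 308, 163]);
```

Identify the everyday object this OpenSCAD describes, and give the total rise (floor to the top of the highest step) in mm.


A staircase. The total rise is 815 mm.

5 identical blocks, each offset up and back from the previous — a staircase. Each step is 163 mm tall and there are 5 of them, so the total rise is 5 × 163 = 815 mm.


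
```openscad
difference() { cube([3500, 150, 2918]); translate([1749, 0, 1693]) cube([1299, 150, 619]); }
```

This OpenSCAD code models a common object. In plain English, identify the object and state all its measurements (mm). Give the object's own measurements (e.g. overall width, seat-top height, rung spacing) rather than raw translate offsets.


A wall 3500 mm long (x), 150 mm thick (y), 2918 mm tall, with a rectangular window opening cut through it. The opening is 1299 mm wide and 619 mm tall; its sill is at z = 1693 mm and its near (−x) edge is 1749 mm from the wall's −x end. The opening passes through the full wall thickness.


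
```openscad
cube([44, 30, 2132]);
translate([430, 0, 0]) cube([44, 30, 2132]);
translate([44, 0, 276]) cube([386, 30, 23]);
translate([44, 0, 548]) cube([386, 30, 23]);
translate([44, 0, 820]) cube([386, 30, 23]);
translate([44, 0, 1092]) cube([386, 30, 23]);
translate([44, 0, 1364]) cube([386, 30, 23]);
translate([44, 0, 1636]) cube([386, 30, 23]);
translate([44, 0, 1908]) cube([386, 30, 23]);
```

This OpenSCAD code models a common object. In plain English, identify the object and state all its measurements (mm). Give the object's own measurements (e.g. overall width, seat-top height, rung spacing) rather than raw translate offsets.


A straight ladder. Two 44×30 mm vertical rails, 2132 mm tall, stand 474 mm apart (outside-to-outside) with their front faces coplanar on the −y side. 7 rungs, each 30 mm deep and 23 mm tall, span between the inner faces of the rails, front faces flush with the rails. The lowest rung's underside is at z = 276 mm and rungs are spaced 272 mm apart (underside to underside).


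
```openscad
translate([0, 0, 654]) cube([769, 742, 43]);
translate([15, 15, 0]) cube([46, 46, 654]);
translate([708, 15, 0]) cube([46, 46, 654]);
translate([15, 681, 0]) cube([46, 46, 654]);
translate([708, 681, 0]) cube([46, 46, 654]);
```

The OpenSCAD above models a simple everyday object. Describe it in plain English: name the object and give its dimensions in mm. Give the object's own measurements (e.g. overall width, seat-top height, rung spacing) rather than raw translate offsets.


A table: top 769 mm (x) × 742 mm (y), 43 mm thick, upper face at z = 697 mm, on four 46×46 mm square legs, each inset 15 mm from the nearest pair of top edges from z = 0 to the bottom of the top.


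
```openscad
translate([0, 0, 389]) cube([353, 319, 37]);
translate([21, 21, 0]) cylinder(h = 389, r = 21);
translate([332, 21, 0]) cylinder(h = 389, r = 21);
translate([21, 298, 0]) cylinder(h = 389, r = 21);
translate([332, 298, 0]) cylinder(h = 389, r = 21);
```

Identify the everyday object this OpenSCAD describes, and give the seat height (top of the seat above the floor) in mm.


A stool. The seat height is 426 mm.

A 353×319×37 slab at z = 389 on four corner cylinders — a stool. The seat top is 389 + 37 = 426 mm.


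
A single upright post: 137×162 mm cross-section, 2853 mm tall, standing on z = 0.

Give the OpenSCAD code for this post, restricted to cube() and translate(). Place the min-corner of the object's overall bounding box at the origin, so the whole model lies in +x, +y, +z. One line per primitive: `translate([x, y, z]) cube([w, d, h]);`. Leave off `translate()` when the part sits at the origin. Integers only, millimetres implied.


cube([137, 162, 2853]);


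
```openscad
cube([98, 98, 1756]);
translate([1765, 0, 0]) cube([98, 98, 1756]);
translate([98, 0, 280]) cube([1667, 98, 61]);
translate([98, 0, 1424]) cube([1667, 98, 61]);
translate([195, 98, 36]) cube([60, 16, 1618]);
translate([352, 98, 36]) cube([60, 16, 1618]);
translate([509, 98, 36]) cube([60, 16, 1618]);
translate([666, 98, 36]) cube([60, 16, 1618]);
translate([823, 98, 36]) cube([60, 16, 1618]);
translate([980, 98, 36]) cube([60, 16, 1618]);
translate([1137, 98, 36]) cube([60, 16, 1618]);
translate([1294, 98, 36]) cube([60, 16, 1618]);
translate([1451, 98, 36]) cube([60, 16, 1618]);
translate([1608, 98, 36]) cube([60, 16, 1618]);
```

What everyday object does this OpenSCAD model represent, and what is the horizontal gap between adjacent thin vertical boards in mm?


A fence section. The picket gap is 97 mm.

Two posts, two rails, 10 pickets — a fence section. Span 1667 mm holds 10 pickets of 60 mm with 11 equal gaps: ⌊(1667 − 10·60) / 11⌋ = 97 mm.


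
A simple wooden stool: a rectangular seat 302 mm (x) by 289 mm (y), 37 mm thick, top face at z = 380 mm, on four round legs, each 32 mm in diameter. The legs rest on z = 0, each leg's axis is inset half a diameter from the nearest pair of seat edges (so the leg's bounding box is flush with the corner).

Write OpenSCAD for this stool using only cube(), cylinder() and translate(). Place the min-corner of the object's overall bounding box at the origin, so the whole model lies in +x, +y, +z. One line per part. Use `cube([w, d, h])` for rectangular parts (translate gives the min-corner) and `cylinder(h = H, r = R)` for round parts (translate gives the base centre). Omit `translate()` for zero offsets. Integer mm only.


translate([0, 0, 343]) cube([302, 289, 37]);
translate([16, 16, 0]) cylinder(h = 343, r = 16);
translate([286, 16, 0]) cylinder(h = 343, r = 16);
translate([16, 273, 0]) cylinder(h = 343, r = 16);
translate([286, 273, 0]) cylinder(h = 343, r = 16);


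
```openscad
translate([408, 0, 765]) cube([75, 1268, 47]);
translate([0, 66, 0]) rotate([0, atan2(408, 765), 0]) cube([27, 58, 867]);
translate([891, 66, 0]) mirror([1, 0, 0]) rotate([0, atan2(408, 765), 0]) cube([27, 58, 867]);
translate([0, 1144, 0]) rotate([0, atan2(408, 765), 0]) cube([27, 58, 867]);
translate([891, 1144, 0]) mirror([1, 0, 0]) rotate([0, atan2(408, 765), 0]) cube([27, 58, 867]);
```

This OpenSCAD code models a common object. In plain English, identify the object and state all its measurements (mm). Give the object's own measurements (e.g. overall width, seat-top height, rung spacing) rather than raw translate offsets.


A sawhorse. A 75×1268×47 mm beam (x, y, z) sits on two A-frame leg pairs. Each pair is two raked legs of 27×58 mm section (58 mm along y) splaying symmetrically in x. Each leg rises 765 mm vertically over 408 mm of horizontal reach and is 867 mm long along its own axis. Every leg's outer bottom edge rests on the floor and its outer top edge meets a bottom edge of the beam — the left legs (tilting toward +x) meet the beam's −x bottom edge, the right legs (their mirror images, tilting toward −x) meet its +x bottom edge — so the leg tops tuck under the beam, the beam's underside is 765 mm above the floor, and the feet are 891 mm apart outside-to-outside with the beam centred between them. The two leg pairs are set in 66 mm from either end of the beam.


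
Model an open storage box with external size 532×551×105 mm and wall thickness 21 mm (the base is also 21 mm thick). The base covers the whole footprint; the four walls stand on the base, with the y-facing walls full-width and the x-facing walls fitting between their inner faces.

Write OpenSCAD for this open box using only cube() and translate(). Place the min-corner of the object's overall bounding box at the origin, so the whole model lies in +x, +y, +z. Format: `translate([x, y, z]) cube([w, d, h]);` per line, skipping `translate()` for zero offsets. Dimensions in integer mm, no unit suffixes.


cube([532, 551, 21]);
translate([0, 0, 21]) cube([532, 21, 84]);
translate([0, 530, 21]) cube([532, 21, 84]);
translate([0, 21, 21]) cube([21, 509, 84]);
translate([511, 21, 21]) cube([21, 509, 84]);


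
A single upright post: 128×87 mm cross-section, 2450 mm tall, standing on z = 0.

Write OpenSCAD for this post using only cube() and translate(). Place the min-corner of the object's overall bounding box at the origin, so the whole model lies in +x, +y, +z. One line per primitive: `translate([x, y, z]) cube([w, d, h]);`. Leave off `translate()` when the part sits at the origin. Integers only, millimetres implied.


cube([128, 87, 2450]);


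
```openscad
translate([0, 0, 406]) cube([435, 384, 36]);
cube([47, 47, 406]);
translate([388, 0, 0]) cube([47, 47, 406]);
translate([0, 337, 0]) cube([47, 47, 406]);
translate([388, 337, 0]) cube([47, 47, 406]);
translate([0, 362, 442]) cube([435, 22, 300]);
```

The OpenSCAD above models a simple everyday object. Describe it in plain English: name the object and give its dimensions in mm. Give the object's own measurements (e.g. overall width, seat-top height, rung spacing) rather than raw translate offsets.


A chair. The seat is a 435×384×36 mm slab with its top at z = 442 mm, on four 47×47 mm corner legs (flush with the seat edges, standing on z = 0). A flat backrest 22 mm thick, 300 mm tall, spans the full seat width and rises from the seat top along its +y edge, rear face flush with the rear of the seat.


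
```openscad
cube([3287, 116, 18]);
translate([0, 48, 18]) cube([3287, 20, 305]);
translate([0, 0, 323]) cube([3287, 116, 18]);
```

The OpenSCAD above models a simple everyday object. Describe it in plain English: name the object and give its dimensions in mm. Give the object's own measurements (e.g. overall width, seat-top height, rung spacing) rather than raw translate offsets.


An I-beam lying along x, 3287 mm long. Overall section height 341 mm. Two flanges 116 mm wide (y) and 18 mm thick, one on the floor and one at the top; a web 20 mm thick runs between them, centred on the flange width.


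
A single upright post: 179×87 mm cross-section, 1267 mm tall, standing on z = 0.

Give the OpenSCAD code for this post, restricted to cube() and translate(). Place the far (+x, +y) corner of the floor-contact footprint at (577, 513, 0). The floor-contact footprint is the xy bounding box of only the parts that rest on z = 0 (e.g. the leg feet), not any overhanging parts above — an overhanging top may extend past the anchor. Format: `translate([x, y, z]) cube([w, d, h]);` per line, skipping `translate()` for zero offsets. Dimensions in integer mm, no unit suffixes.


translate([398, 426, 0]) cube([179, 87, 1267]);


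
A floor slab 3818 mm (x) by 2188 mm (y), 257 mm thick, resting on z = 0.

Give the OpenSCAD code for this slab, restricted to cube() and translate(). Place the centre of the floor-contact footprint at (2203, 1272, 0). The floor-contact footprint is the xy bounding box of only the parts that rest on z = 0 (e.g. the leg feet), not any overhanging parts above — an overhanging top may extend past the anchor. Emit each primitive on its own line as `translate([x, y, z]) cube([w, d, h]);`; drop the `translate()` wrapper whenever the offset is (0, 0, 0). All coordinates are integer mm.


translate([294, 178, 0]) cube([3818, 2188, 257]);


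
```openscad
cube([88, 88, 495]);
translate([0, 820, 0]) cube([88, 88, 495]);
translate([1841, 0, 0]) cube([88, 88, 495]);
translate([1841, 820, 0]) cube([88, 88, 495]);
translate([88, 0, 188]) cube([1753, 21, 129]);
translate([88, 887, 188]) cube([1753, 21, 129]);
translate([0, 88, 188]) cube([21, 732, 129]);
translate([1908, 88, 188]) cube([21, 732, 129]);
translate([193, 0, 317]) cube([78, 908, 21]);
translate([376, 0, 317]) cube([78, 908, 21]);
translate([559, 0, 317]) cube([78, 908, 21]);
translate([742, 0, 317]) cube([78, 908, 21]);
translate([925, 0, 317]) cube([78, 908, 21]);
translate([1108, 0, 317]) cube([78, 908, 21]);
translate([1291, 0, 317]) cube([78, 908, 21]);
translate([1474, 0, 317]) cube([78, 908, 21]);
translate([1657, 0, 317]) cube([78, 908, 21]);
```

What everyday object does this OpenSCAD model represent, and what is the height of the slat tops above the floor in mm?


A bed frame. The slat-top height is 338 mm.

Four posts, four rails, and a row of slats — a bed frame. Slats sit on the rails at z = 188 + 129 = 317; with slat thickness 21, the top is 338 mm.


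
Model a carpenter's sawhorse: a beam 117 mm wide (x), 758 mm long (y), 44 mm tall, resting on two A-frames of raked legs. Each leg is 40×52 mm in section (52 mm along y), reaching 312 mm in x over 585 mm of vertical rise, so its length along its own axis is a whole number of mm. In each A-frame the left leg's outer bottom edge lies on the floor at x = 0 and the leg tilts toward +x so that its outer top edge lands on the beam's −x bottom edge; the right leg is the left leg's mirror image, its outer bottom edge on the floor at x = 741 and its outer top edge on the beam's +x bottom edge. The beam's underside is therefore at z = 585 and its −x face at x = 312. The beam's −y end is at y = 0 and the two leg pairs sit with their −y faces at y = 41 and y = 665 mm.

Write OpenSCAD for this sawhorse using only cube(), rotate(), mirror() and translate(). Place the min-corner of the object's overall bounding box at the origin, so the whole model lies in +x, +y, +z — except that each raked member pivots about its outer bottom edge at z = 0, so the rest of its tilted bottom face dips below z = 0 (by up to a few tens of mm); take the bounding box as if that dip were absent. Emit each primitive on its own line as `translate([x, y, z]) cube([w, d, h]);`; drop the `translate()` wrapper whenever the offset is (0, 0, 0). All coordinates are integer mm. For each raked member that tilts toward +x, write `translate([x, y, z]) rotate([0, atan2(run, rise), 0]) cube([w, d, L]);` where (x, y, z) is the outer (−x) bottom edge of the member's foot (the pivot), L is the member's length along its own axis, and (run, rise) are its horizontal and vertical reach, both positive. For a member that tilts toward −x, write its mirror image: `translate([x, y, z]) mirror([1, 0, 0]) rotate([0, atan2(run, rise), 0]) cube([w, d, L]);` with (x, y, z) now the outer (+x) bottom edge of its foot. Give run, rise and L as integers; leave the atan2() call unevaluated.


translate([312, 0, 585]) cube([117, 758, 44]);
translate([0, 41, 0]) rotate([0, atan2(312, 585), 0]) cube([40, 52, 663]);
translate([741, 41, 0]) mirror([1, 0, 0]) rotate([0, atan2(312, 585), 0]) cube([40, 52, 663]);
translate([0, 665, 0]) rotate([0, atan2(312, 585), 0]) cube([40, 52, 663]);
translate([741, 665, 0]) mirror([1, 0, 0]) rotate([0, atan2(312, 585), 0]) cube([40, 52, 663]);


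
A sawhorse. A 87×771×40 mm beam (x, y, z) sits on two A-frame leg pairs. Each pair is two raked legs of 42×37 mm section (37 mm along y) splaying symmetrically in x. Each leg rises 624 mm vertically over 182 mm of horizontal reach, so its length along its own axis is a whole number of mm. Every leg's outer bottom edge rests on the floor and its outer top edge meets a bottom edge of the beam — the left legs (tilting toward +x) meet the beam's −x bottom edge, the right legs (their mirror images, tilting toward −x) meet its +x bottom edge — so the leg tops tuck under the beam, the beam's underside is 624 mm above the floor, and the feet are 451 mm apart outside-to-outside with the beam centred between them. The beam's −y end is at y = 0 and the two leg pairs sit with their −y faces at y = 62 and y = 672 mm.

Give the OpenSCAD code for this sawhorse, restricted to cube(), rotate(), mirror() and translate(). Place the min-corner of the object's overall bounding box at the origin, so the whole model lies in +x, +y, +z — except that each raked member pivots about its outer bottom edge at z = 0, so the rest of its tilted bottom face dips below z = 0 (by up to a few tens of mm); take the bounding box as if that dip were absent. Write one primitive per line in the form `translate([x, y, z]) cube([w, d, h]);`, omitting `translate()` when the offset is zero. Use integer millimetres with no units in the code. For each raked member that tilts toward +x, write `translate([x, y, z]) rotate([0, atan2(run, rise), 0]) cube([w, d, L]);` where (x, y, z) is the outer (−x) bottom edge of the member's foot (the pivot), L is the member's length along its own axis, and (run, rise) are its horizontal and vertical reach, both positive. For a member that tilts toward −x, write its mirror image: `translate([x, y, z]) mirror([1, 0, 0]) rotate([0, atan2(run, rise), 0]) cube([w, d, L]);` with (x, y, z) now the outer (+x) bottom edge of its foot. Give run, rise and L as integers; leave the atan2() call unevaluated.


translate([182, 0, 624]) cube([87, 771, 40]);
translate([0, 62, 0]) rotate([0, atan2(182, 624), 0]) cube([42, 37, 650]);
translate([451, 62, 0]) mirror([1, 0, 0]) rotate([0, atan2(182, 624), 0]) cube([42, 37, 650]);
translate([0, 672, 0]) rotate([0, atan2(182, 624), 0]) cube([42, 37, 650]);
translate([451, 672, 0]) mirror([1, 0, 0]) rotate([0, atan2(182, 624), 0]) cube([42, 37, 650]);


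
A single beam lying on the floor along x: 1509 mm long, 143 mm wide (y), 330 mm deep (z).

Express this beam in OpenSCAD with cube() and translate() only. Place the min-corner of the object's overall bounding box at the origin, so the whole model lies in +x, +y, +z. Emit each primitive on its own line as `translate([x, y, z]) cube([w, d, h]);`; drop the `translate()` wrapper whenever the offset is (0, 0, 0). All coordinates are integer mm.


cube([1509, 143, 330]);


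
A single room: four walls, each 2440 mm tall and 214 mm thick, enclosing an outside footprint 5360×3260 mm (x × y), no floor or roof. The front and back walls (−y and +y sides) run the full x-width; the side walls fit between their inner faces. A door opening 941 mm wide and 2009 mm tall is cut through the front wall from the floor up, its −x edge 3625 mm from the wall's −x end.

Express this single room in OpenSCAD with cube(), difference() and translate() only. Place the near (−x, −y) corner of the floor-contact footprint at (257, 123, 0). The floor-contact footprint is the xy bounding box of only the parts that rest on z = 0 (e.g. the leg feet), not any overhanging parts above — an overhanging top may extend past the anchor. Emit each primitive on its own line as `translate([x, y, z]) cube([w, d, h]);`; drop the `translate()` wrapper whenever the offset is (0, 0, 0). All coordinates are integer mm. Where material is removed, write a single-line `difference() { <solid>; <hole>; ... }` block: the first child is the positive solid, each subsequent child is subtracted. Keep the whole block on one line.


difference() { translate([257, 123, 0]) cube([5360, 214, 2440]); translate([3882, 123, 0]) cube([941, 214, 2009]); }
translate([257, 3169, 0]) cube([5360, 214, 2440]);
translate([257, 337, 0]) cube([214, 2832, 2440]);
translate([5403, 337, 0]) cube([214, 2832, 2440]);


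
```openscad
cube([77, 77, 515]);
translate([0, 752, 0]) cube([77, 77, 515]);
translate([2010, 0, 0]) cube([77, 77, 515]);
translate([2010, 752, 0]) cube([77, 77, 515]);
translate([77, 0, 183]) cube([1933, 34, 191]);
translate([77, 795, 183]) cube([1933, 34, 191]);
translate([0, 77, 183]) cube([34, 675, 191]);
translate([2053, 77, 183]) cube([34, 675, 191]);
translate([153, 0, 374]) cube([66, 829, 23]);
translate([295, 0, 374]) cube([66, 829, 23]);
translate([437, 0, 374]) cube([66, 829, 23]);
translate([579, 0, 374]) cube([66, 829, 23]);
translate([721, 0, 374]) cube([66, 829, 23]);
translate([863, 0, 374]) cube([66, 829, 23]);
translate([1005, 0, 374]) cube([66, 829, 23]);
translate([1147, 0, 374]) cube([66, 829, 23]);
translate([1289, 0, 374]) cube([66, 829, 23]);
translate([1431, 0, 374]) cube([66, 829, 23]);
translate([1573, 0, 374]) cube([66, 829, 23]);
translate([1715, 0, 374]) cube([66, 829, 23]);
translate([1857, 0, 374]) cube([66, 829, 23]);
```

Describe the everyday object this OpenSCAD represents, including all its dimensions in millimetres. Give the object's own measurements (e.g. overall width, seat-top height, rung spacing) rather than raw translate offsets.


A bed frame 2087 mm long (x) by 829 mm wide (y). Four 77×77 mm corner posts, 515 mm tall, at the corners of the footprint. Four rails of 34 mm thickness and 191 mm height run between adjacent posts with their undersides at z = 183 mm, their outer faces flush with the outside of the frame (the two x-running rails run between the posts' inner faces; the two y-running rails run between the posts' inner faces). 13 slats, each 66 mm wide (x) and 23 mm thick, lie across the top of the two x-running rails, running the full 829 mm width of the frame in y; along x they sit between the end posts with a 76 mm gap after the −x posts and between neighbouring slats, leaving 87 mm before the +x posts.


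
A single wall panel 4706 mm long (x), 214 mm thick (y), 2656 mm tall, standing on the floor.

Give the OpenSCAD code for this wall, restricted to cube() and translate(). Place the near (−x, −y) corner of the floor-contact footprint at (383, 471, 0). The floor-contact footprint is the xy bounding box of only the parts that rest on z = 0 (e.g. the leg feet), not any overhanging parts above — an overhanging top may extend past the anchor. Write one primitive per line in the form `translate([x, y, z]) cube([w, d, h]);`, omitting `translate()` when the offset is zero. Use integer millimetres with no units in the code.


translate([383, 471, 0]) cube([4706, 214, 2656]);


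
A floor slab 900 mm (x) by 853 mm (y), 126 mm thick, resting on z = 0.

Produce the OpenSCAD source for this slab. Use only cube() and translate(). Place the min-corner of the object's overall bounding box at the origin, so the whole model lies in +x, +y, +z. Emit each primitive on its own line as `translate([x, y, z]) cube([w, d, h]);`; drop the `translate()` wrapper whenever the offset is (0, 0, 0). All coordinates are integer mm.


cube([900, 853, 126]);


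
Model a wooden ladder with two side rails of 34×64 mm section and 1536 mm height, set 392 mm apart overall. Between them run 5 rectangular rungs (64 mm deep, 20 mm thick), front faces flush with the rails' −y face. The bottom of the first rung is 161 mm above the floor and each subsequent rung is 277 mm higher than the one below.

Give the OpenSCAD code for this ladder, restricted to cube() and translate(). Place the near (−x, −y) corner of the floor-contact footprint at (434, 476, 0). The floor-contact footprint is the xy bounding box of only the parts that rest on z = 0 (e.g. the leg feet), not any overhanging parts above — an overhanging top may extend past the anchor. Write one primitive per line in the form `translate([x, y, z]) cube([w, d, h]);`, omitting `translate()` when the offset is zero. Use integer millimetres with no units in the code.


// rung span = 392 - 2*34 = 324
// rung[k] z = 161 + k*277
translate([434, 476, 0]) cube([34, 64, 1536]);
translate([792, 476, 0]) cube([34, 64, 1536]);
translate([468, 476, 161]) cube([324, 64, 20]);
translate([468, 476, 438]) cube([324, 64, 20]);
translate([468, 476, 715]) cube([324, 64, 20]);
translate([468, 476, 992]) cube([324, 64, 20]);
translate([468, 476, 1269]) cube([324, 64, 20]);


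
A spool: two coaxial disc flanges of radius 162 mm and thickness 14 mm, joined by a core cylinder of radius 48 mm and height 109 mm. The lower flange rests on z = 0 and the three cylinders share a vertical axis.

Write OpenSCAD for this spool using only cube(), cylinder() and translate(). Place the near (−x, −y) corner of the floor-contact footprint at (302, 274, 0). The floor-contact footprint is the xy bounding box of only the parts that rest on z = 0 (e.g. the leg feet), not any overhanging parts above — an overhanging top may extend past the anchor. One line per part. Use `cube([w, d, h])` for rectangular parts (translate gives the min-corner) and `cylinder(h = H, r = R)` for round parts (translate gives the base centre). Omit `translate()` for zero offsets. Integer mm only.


translate([464, 436, 0]) cylinder(h = 14, r = 162);
translate([464, 436, 14]) cylinder(h = 109, r = 48);
translate([464, 436, 123]) cylinder(h = 14, r = 162);


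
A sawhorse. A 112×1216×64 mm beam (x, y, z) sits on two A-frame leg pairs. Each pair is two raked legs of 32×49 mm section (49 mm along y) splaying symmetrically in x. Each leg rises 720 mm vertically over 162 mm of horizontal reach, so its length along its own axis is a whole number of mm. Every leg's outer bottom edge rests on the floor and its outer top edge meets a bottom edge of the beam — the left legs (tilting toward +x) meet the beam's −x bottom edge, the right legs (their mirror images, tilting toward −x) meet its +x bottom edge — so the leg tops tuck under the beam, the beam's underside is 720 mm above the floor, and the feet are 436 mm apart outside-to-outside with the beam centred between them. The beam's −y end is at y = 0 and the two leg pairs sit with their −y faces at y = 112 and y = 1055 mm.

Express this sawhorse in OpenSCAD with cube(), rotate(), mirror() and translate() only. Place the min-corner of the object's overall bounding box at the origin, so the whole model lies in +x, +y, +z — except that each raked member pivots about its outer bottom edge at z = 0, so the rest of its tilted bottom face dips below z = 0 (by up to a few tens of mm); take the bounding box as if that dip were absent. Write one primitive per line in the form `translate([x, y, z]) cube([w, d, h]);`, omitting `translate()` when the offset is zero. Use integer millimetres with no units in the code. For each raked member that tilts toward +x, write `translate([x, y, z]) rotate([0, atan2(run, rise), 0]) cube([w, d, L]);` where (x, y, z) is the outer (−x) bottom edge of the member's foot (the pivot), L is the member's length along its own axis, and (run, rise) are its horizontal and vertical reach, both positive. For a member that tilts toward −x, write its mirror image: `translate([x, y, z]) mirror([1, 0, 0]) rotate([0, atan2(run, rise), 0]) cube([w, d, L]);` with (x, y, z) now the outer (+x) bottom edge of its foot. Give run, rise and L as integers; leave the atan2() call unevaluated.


// leg length = √(162² + 720²) = 738
// right-leg outer foot x = 2·162 + 112 = 436
// beam min-corner = (162, 0, 720)
translate([162, 0, 720]) cube([112, 1216, 64]);
translate([0, 112, 0]) rotate([0, atan2(162, 720), 0]) cube([32, 49, 738]);
translate([436, 112, 0]) mirror([1, 0, 0]) rotate([0, atan2(162, 720), 0]) cube([32, 49, 738]);
translate([0, 1055, 0]) rotate([0, atan2(162, 720), 0]) cube([32, 49, 738]);
translate([436, 1055, 0]) mirror([1, 0, 0]) rotate([0, atan2(162, 720), 0]) cube([32, 49, 738]);


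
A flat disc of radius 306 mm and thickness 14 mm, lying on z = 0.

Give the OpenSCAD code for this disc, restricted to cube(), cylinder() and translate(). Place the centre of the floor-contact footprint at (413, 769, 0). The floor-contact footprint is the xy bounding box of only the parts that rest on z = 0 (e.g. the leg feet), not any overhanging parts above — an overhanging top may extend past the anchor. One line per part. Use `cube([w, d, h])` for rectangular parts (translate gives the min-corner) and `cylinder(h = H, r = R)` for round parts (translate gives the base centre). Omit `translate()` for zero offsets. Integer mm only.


translate([413, 769, 0]) cylinder(h = 14, r = 306);


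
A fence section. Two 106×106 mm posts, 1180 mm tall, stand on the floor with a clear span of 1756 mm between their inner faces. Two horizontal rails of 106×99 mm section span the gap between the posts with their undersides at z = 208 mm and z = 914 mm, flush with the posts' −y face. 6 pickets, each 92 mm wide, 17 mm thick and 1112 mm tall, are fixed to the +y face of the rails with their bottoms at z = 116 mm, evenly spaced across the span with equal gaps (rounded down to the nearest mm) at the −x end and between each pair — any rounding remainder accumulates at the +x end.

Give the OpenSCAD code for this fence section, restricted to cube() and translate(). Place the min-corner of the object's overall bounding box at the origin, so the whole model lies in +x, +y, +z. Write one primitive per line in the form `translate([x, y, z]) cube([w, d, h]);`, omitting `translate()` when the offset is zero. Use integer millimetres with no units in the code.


cube([106, 106, 1180]);
translate([1862, 0, 0]) cube([106, 106, 1180]);
translate([106, 0, 208]) cube([1756, 106, 99]);
translate([106, 0, 914]) cube([1756, 106, 99]);
translate([278, 106, 116]) cube([92, 17, 1112]);
translate([542, 106, 116]) cube([92, 17, 1112]);
translate([806, 106, 116]) cube([92, 17, 1112]);
translate([1070, 106, 116]) cube([92, 17, 1112]);
translate([1334, 106, 116]) cube([92, 17, 1112]);
translate([1598, 106, 116]) cube([92, 17, 1112]);


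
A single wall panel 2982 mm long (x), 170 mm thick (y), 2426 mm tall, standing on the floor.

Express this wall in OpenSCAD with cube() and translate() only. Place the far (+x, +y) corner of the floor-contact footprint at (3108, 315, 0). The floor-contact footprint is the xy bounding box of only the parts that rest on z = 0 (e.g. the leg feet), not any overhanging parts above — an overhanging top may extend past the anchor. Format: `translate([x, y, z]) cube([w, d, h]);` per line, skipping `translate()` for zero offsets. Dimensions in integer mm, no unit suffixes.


translate([126, 145, 0]) cube([2982, 170, 2426]);


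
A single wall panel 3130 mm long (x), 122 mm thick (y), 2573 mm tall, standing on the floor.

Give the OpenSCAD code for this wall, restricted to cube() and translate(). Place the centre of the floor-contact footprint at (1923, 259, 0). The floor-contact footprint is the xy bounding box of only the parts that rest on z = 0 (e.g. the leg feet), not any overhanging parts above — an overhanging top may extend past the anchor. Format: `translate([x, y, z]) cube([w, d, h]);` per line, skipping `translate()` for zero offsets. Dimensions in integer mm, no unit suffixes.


translate([358, 198, 0]) cube([3130, 122, 2573]);


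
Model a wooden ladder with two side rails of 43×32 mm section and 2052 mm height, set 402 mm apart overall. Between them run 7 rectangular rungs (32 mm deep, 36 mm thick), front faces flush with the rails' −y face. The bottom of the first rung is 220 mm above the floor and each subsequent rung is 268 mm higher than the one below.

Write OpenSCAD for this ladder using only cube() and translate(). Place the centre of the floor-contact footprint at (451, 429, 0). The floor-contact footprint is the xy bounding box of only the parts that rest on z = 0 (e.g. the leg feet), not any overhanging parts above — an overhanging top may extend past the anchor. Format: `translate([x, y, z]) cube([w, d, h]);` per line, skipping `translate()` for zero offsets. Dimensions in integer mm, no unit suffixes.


// rung span = 402 - 2*43 = 316
// rung[k] z = 220 + k*268
translate([250, 413, 0]) cube([43, 32, 2052]);
translate([609, 413, 0]) cube([43, 32, 2052]);
translate([293, 413, 220]) cube([316, 32, 36]);
translate([293, 413, 488]) cube([316, 32, 36]);
translate([293, 413, 756]) cube([316, 32, 36]);
translate([293, 413, 1024]) cube([316, 32, 36]);
translate([293, 413, 1292]) cube([316, 32, 36]);
translate([293, 413, 1560]) cube([316, 32, 36]);
translate([293, 413, 1828]) cube([316, 32, 36]);


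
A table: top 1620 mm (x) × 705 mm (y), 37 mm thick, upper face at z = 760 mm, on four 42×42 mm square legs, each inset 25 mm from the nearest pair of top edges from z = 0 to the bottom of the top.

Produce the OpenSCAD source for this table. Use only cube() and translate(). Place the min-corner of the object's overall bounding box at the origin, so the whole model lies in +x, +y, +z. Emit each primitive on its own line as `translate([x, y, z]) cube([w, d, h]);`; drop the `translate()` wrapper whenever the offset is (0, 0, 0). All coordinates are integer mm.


translate([0, 0, 723]) cube([1620, 705, 37]);
translate([25, 25, 0]) cube([42, 42, 723]);
translate([1553, 25, 0]) cube([42, 42, 723]);
translate([25, 638, 0]) cube([42, 42, 723]);
translate([1553, 638, 0]) cube([42, 42, 723]);


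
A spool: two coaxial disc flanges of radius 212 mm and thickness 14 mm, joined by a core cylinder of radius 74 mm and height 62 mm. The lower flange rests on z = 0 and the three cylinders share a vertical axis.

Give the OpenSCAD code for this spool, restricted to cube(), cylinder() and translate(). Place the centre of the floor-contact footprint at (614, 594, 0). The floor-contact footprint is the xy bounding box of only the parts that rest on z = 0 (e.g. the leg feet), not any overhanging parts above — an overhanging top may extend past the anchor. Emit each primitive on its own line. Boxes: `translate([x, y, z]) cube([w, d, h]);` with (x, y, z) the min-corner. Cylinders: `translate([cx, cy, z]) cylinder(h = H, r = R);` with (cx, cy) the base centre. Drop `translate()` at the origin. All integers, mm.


translate([614, 594, 0]) cylinder(h = 14, r = 212);
translate([614, 594, 14]) cylinder(h = 62, r = 74);
translate([614, 594, 76]) cylinder(h = 14, r = 212);


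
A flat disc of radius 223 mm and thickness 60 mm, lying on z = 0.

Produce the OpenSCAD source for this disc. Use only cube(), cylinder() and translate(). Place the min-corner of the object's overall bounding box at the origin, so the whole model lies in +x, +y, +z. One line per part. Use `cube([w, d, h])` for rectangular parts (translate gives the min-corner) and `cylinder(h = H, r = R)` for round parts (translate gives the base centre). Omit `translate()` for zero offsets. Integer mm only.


translate([223, 223, 0]) cylinder(h = 60, r = 223);


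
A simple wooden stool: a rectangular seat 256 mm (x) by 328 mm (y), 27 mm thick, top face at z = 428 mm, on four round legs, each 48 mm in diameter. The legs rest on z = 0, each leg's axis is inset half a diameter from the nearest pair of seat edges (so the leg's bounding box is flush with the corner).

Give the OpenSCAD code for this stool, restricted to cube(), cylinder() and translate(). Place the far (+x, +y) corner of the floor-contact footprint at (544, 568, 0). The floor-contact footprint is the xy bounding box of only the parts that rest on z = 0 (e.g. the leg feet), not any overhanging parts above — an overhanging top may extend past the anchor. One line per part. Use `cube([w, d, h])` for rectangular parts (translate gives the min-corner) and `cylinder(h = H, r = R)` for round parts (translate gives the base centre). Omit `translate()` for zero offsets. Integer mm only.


// leg_h = 428 - 27 = 401
translate([288, 240, 401]) cube([256, 328, 27]);
translate([312, 264, 0]) cylinder(h = 401, r = 24);
translate([520, 264, 0]) cylinder(h = 401, r = 24);
translate([312, 544, 0]) cylinder(h = 401, r = 24);
translate([520, 544, 0]) cylinder(h = 401, r = 24);


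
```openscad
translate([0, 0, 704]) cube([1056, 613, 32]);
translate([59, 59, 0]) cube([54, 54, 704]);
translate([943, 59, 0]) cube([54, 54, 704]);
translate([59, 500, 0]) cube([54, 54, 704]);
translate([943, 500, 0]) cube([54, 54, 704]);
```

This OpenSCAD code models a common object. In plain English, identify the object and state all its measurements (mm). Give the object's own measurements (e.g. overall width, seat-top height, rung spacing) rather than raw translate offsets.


A rectangular dining table. The top is 1056×613×32 mm with its upper surface at z = 736 mm. It stands on four 54×54 mm square legs, each inset 59 mm from the nearest pair of top edges, running from the floor to the underside of the top.
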